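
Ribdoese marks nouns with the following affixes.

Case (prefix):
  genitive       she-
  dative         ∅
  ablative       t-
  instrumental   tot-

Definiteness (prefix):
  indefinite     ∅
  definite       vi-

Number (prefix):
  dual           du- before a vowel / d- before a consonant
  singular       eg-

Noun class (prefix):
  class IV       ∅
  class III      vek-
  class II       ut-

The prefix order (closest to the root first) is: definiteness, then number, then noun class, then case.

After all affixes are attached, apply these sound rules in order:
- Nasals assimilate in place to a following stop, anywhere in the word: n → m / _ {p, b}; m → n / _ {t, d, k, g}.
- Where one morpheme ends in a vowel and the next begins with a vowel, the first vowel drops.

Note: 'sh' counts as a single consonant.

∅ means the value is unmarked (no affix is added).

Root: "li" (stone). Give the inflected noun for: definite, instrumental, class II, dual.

totutdvili

Attach definiteness definite vi- → vili.
Attach number dual d- (before consonant 'v') → dvili.
Attach noun class class II ut- → utdvili.
Attach case instrumental tot- → totutdvili.
Nasal assimilation: no change.
Vowel deletion: no change.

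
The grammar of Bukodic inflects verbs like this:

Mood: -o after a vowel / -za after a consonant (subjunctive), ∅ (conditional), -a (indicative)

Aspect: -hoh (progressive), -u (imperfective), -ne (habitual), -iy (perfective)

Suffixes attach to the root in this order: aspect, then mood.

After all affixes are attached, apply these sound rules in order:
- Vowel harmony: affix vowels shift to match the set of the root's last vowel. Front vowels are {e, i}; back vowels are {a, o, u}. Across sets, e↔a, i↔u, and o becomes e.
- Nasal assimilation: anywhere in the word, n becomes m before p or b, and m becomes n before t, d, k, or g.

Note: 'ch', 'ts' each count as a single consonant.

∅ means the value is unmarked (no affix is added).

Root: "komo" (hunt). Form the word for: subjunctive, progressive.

Attach aspect progressive -hoh → komohoh.
Attach mood subjunctive -za (after consonant 'h') → komohohza.
Vowel harmony: no change.
Nasal assimilation: no change.

komohohza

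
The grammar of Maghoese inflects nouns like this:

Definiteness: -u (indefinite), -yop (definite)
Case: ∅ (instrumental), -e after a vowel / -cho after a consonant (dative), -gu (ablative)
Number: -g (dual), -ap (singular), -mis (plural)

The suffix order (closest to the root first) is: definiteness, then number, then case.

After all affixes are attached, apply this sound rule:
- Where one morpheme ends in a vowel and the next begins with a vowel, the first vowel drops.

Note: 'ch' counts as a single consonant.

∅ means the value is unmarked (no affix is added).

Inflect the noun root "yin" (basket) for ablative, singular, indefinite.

Attach definiteness indefinite -u → yinu.
Attach number singular -ap → yinuap.
Attach case ablative -gu → yinuapgu.
Apply vowel deletion: yinuapgu → yinapgu.

yinapgu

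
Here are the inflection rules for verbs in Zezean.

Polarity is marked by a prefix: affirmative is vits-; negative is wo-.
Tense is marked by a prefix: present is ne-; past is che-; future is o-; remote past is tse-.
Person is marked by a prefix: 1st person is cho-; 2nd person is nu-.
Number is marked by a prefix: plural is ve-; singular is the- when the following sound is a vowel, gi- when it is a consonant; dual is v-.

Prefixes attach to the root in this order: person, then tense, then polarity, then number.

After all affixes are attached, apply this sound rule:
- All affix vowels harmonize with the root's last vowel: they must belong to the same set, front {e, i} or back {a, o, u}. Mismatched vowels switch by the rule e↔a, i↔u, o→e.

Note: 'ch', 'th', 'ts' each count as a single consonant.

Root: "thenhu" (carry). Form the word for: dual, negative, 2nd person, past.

vwochanuthenhu

Attach person 2nd person nu- → nuthenhu.
Attach tense past che- → chenuthenhu.
Attach polarity negative wo- → wochenuthenhu.
Attach number dual v- → vwochenuthenhu.
Apply vowel harmony: vwochenuthenhu → vwochanuthenhu.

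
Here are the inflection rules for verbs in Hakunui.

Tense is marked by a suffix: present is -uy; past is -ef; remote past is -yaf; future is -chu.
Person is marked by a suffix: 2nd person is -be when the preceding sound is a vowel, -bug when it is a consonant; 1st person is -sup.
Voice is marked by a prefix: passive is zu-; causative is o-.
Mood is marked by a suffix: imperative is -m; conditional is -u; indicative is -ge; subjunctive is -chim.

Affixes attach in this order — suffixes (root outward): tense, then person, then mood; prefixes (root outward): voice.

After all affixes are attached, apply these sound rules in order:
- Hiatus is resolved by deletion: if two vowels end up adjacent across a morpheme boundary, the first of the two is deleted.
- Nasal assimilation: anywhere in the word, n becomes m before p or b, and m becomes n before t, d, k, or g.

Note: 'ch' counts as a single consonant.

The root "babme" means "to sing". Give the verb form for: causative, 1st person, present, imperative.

Attach tense present -uy → babmeuy.
Attach person 1st person -sup → babmeuysup.
Attach mood imperative -m → babmeuysupm.
Attach voice causative o- → obabmeuysupm.
Apply vowel deletion: obabmeuysupm → obabmuysupm.
Nasal assimilation: no change.

obabmuysupm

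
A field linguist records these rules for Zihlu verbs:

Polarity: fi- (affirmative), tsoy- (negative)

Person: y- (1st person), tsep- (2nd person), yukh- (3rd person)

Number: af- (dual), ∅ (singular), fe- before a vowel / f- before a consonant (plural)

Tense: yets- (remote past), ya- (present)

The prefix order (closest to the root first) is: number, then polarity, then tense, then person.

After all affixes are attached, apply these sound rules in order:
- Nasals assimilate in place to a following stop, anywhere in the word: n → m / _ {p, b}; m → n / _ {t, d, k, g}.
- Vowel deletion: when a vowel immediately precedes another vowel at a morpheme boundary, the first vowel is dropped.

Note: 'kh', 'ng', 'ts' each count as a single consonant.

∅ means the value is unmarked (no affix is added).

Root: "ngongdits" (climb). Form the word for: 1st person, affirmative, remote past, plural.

yyetsfifngongdits

Attach number plural f- (before consonant 'ng') → fngongdits.
Attach polarity affirmative fi- → fifngongdits.
Attach tense remote past yets- → yetsfifngongdits.
Attach person 1st person y- → yyetsfifngongdits.
Nasal assimilation: no change.
Vowel deletion: no change.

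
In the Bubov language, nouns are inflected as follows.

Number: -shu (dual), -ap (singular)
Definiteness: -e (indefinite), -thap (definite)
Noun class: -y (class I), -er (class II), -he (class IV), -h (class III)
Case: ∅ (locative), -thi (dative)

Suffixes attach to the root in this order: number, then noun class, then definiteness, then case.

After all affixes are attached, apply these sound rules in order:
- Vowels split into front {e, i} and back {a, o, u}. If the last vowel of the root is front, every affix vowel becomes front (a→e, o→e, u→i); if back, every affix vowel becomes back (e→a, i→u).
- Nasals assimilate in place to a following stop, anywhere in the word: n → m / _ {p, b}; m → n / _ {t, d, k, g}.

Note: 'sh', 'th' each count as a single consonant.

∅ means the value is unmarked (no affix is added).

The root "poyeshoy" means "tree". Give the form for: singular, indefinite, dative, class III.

poyeshoyaphathu

Attach number singular -ap → poyeshoyap.
Attach noun class class III -h → poyeshoyaph.
Attach definiteness indefinite -e → poyeshoyaphe.
Attach case dative -thi → poyeshoyaphethi.
Apply vowel harmony: poyeshoyaphethi → poyeshoyaphathu.
Nasal assimilation: no change.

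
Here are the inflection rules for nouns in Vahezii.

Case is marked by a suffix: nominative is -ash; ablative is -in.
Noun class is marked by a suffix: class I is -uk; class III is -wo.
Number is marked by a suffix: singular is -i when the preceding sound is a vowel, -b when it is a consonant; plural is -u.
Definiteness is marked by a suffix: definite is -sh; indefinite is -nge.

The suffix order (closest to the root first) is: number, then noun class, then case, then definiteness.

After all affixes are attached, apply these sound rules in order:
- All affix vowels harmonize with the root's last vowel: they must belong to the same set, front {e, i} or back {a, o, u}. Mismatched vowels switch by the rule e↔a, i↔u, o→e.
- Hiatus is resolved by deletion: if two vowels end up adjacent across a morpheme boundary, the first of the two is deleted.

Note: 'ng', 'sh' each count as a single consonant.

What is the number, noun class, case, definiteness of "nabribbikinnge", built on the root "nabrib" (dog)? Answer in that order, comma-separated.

Segment: nabrib-b-uk-in-nge.
number: -i/b → singular.
noun class: -uk → class I.
case: -in → ablative.
definiteness: -nge → indefinite.

singular, class I, ablative, indefinite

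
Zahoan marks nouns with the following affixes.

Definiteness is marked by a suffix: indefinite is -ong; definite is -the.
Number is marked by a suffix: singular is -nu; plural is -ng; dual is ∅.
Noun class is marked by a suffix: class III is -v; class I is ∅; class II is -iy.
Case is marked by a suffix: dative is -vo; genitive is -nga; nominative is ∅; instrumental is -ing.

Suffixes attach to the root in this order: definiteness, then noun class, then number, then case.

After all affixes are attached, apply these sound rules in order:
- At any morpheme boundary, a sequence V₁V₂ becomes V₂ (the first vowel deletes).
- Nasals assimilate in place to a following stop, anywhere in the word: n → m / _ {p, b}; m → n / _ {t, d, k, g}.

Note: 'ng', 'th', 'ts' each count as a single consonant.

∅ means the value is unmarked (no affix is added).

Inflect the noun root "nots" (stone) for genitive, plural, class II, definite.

Attach definiteness definite -the → notsthe.
Attach noun class class II -iy → notstheiy.
Attach number plural -ng → notstheiyng.
Attach case genitive -nga → notstheiyngnga.
Apply vowel deletion: notstheiyngnga → notsthiyngnga.
Nasal assimilation: no change.

notsthiyngnga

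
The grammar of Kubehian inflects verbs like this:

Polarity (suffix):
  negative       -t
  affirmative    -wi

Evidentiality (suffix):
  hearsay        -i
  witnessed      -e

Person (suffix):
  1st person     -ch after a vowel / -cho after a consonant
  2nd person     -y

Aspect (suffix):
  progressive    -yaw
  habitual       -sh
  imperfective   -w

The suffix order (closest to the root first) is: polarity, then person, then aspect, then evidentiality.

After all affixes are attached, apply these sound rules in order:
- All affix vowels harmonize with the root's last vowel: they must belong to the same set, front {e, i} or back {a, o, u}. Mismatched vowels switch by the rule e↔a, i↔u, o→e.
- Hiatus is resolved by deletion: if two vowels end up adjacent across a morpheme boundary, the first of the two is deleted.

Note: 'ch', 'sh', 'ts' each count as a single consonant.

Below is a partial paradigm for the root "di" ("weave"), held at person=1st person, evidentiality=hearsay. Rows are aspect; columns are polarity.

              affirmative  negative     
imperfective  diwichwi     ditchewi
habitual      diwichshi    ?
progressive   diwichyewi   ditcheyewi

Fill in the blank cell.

ditcheshi

Attach polarity negative -t → dit.
Attach person 1st person -cho (after consonant 't') → ditcho.
Attach aspect habitual -sh → ditchosh.
Attach evidentiality hearsay -i → ditchoshi.
Apply vowel harmony: ditchoshi → ditcheshi.
Vowel deletion: no change.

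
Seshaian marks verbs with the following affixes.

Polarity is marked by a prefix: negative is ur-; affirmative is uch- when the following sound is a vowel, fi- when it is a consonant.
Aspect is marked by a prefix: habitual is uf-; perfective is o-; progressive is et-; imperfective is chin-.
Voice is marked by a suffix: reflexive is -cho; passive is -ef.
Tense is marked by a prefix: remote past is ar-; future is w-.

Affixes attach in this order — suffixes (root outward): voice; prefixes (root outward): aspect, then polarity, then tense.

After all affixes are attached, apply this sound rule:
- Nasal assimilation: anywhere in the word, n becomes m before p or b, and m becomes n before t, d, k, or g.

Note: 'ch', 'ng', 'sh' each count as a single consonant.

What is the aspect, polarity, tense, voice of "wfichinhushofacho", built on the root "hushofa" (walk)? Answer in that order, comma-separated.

imperfective, affirmative, future, reflexive

Segment: w-fi-chin-hushofa-cho.
aspect: chin- → imperfective.
polarity: uch/fi- → affirmative.
tense: w- → future.
voice: -cho → reflexive.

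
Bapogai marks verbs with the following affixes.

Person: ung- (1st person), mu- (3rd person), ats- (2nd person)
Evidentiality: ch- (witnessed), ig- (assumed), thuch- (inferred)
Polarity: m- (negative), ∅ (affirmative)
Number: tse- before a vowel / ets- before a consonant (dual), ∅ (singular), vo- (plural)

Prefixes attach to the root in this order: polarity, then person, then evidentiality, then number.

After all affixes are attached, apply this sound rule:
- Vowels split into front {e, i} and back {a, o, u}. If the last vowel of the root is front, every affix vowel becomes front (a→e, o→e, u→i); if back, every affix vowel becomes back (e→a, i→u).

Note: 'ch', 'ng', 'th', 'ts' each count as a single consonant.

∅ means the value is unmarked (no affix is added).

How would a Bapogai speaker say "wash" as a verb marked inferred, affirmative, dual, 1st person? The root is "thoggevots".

polarity = affirmative: zero marking, form stays thoggevots.
Attach person 1st person ung- → ungthoggevots.
Attach evidentiality inferred thuch- → thuchungthoggevots.
Attach number dual ets- (before consonant 'th') → etsthuchungthoggevots.
Apply vowel harmony: etsthuchungthoggevots → atsthuchungthoggevots.

atsthuchungthoggevots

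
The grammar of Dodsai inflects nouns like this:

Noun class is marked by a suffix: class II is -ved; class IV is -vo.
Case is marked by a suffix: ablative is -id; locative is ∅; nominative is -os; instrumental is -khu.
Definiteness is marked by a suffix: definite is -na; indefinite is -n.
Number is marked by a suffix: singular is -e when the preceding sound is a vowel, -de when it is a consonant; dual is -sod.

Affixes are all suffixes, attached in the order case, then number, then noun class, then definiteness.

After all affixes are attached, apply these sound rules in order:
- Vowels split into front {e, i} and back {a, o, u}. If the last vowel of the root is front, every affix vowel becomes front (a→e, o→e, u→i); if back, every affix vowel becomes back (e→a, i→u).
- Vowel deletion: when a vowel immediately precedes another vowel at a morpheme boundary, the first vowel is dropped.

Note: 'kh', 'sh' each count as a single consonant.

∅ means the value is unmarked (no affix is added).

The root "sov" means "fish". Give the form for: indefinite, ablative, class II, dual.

Attach case ablative -id → sovid.
Attach number dual -sod → sovidsod.
Attach noun class class II -ved → sovidsodved.
Attach definiteness indefinite -n → sovidsodvedn.
Apply vowel harmony: sovidsodvedn → sovudsodvadn.
Vowel deletion: no change.

sovudsodvadn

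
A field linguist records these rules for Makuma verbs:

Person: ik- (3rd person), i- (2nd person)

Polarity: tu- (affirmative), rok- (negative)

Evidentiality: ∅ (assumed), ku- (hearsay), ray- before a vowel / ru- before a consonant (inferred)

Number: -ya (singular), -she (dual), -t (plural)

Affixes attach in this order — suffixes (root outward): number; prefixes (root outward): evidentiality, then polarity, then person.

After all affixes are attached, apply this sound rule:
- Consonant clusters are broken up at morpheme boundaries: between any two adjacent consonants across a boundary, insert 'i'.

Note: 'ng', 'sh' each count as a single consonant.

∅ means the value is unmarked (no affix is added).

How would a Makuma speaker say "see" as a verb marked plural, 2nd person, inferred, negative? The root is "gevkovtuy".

Attach number plural -t → gevkovtuyt.
Attach evidentiality inferred ru- (before consonant 'g') → rugevkovtuyt.
Attach polarity negative rok- → rokrugevkovtuyt.
Attach person 2nd person i- → irokrugevkovtuyt.
Apply epenthesis: irokrugevkovtuyt → irokirugevkovtuyit.

irokirugevkovtuyit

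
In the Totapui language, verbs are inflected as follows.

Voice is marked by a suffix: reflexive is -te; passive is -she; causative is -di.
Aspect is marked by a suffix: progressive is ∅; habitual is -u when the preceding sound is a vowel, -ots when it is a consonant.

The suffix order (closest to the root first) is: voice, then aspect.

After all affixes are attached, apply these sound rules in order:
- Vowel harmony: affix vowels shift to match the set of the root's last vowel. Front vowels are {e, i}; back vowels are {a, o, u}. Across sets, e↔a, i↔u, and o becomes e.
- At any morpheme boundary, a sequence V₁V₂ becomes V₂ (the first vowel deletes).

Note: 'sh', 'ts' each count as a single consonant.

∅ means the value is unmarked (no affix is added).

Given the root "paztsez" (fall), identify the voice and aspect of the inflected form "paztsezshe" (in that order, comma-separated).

passive, progressive

Segment: paztsez-she.
voice: -she → passive.
aspect: ∅ → progressive.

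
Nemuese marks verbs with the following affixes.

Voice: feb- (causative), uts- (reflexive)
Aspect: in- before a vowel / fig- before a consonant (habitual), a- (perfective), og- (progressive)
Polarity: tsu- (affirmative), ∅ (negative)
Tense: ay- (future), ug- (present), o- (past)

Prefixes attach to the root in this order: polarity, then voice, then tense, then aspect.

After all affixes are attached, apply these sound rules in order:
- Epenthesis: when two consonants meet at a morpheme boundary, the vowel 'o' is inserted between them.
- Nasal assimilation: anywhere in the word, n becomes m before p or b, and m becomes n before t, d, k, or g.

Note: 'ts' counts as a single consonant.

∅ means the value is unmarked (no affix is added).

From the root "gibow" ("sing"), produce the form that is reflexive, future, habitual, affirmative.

Attach polarity affirmative tsu- → tsugibow.
Attach voice reflexive uts- → utstsugibow.
Attach tense future ay- → ayutstsugibow.
Attach aspect habitual in- (before vowel 'a') → inayutstsugibow.
Apply epenthesis: inayutstsugibow → inayutsotsugibow.
Nasal assimilation: no change.

inayutsotsugibow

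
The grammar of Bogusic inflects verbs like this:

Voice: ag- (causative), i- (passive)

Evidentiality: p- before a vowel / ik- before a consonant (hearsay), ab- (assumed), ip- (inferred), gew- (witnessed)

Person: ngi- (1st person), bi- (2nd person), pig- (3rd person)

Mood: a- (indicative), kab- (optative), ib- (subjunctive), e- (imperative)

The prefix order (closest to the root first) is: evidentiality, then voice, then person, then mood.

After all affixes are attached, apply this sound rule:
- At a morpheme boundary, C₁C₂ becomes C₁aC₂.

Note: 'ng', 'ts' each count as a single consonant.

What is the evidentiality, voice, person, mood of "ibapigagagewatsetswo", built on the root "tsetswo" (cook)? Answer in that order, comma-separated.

witnessed, causative, 3rd person, subjunctive

Segment: ib-pig-ag-gew-tsetswo.
evidentiality: gew- → witnessed.
voice: ag- → causative.
person: pig- → 3rd person.
mood: ib- → subjunctive.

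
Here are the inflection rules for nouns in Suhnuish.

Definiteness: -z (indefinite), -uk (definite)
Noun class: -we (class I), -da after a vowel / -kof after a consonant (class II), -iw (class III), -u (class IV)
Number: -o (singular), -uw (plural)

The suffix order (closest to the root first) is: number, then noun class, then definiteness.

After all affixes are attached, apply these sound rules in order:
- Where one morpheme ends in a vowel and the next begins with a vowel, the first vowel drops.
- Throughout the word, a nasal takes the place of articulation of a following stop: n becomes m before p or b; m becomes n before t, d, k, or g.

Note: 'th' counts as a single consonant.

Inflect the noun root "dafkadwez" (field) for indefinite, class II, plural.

dafkadwezuwkofz

Attach number plural -uw → dafkadwezuw.
Attach noun class class II -kof (after consonant 'w') → dafkadwezuwkof.
Attach definiteness indefinite -z → dafkadwezuwkofz.
Vowel deletion: no change.
Nasal assimilation: no change.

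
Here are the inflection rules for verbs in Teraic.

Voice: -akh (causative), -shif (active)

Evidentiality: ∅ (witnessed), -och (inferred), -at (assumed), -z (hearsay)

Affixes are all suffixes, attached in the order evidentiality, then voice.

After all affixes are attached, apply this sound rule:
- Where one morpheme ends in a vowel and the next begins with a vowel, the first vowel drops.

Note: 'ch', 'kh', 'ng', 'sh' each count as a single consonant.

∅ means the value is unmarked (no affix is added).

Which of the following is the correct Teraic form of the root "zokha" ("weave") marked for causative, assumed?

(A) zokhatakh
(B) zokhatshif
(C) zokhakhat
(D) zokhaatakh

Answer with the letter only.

A

Attach evidentiality assumed -at → zokhaat.
Attach voice causative -akh → zokhaatakh.
Apply vowel deletion: zokhaatakh → zokhatakh.
So the correct form is zokhatakh, option (A).
(B) zokhatshif is wrong: it uses active instead of causative for voice.
(C) zokhakhat is wrong: it has the affixes in the wrong order.
(D) zokhaatakh is wrong: it fails to apply the sound rule(s).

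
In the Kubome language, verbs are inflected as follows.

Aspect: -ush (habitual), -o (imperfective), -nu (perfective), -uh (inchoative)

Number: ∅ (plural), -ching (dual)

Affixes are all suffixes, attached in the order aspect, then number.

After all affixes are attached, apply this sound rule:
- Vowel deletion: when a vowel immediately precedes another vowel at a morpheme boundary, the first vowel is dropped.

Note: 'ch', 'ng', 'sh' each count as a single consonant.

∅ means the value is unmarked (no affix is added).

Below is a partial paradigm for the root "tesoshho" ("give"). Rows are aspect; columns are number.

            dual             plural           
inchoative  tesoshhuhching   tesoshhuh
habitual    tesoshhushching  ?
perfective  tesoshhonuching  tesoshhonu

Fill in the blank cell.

Attach aspect habitual -ush → tesoshhoush.
number = plural: zero marking, form stays tesoshhoush.
Apply vowel deletion: tesoshhoush → tesoshhush.

tesoshhush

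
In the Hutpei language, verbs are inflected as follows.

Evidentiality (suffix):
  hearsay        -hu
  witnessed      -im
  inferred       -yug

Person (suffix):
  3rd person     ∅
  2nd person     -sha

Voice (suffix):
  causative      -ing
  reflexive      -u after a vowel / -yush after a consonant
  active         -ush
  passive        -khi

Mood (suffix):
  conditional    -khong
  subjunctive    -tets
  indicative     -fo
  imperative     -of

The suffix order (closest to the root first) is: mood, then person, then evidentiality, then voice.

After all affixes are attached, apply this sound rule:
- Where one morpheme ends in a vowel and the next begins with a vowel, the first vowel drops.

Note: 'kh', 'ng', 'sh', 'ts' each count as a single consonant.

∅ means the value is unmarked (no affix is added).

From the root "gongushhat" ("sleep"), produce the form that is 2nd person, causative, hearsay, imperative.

Attach mood imperative -of → gongushhatof.
Attach person 2nd person -sha → gongushhatofsha.
Attach evidentiality hearsay -hu → gongushhatofshahu.
Attach voice causative -ing → gongushhatofshahuing.
Apply vowel deletion: gongushhatofshahuing → gongushhatofshahing.

gongushhatofshahing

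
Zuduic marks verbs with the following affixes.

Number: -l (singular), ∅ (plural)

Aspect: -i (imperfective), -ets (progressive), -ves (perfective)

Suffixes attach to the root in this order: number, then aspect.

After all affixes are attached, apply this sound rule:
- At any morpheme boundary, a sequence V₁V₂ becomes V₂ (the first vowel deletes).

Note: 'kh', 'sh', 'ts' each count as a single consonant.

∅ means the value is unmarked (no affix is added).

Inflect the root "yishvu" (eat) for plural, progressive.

number = plural: zero marking, form stays yishvu.
Attach aspect progressive -ets → yishvuets.
Apply vowel deletion: yishvuets → yishvets.

yishvets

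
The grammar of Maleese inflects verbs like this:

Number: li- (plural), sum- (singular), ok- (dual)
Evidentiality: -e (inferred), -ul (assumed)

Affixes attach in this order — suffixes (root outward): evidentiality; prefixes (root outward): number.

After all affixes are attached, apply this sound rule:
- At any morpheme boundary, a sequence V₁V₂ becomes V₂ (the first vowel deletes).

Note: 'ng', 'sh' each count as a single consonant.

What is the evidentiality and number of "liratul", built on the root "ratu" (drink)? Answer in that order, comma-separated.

Segment: li-ratu-ul.
evidentiality: -ul → assumed.
number: li- → plural.

assumed, plural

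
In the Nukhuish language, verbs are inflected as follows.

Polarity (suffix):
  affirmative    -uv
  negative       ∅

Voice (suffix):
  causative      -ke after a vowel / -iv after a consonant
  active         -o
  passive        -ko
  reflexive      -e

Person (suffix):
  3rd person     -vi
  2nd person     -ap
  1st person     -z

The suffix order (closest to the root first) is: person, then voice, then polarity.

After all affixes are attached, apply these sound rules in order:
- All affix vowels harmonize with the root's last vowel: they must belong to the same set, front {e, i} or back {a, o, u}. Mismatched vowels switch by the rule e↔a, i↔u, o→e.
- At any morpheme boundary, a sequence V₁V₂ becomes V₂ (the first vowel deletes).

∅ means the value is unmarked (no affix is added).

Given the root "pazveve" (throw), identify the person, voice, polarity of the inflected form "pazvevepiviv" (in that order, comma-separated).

2nd person, causative, affirmative

Segment: pazveve-ap-iv-uv.
person: -ap → 2nd person.
voice: -ke/iv → causative.
polarity: -uv → affirmative.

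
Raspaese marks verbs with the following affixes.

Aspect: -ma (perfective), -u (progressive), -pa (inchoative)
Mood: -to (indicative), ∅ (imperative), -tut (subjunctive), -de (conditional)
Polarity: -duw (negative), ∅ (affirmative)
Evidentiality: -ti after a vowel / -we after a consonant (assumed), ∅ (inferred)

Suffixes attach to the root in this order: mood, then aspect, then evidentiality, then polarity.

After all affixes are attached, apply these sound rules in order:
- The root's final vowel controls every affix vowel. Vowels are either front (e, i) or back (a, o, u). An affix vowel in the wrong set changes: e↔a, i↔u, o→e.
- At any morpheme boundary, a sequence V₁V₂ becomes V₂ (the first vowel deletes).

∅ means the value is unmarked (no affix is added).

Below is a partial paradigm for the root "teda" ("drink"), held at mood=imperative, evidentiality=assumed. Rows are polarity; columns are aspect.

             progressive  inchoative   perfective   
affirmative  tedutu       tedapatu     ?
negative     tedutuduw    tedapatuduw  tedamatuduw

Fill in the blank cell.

mood = imperative: zero marking, form stays teda.
Attach aspect perfective -ma → tedama.
Attach evidentiality assumed -ti (after vowel 'a') → tedamati.
polarity = affirmative: zero marking, form stays tedamati.
Apply vowel harmony: tedamati → tedamatu.
Vowel deletion: no change.

tedamatu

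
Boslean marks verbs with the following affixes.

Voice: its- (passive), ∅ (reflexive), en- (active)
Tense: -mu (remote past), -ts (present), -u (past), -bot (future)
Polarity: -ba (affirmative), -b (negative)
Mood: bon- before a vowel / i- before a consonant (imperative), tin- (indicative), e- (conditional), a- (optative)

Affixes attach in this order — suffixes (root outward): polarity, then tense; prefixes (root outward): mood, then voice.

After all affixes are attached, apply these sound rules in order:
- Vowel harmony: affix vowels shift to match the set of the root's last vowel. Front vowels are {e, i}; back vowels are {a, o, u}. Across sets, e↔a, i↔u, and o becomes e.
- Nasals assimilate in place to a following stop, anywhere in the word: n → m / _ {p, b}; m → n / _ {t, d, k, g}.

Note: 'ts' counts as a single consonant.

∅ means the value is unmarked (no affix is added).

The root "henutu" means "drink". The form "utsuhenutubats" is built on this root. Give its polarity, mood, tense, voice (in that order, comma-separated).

Segment: its-i-henutu-ba-ts.
polarity: -ba → affirmative.
mood: bon/i- → imperative.
tense: -ts → present.
voice: its- → passive.

affirmative, imperative, present, passive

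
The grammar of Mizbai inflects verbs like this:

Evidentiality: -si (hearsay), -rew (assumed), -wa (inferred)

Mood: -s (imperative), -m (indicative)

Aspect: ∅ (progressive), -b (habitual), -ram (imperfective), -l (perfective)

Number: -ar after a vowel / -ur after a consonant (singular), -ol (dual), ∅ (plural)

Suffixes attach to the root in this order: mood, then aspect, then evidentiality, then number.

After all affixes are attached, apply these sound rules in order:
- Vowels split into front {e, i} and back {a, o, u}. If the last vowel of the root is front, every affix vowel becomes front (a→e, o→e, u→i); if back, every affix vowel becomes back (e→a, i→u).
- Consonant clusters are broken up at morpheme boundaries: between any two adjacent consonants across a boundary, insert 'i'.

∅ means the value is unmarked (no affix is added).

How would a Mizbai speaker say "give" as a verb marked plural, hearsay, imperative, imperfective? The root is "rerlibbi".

rerlibbisiremisi

Attach mood imperative -s → rerlibbis.
Attach aspect imperfective -ram → rerlibbisram.
Attach evidentiality hearsay -si → rerlibbisramsi.
number = plural: zero marking, form stays rerlibbisramsi.
Apply vowel harmony: rerlibbisramsi → rerlibbisremsi.
Apply epenthesis: rerlibbisremsi → rerlibbisiremisi.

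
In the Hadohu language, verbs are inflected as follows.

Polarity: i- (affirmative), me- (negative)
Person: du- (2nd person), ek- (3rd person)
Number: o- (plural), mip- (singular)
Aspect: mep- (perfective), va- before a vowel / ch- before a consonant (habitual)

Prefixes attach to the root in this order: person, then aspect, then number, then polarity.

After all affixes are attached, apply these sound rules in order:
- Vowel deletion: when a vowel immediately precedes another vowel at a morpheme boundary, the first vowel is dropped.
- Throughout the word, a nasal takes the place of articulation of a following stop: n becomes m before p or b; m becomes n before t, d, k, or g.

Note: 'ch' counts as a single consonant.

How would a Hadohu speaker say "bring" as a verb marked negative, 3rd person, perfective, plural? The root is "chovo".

momepekchovo

Attach person 3rd person ek- → ekchovo.
Attach aspect perfective mep- → mepekchovo.
Attach number plural o- → omepekchovo.
Attach polarity negative me- → meomepekchovo.
Apply vowel deletion: meomepekchovo → momepekchovo.
Nasal assimilation: no change.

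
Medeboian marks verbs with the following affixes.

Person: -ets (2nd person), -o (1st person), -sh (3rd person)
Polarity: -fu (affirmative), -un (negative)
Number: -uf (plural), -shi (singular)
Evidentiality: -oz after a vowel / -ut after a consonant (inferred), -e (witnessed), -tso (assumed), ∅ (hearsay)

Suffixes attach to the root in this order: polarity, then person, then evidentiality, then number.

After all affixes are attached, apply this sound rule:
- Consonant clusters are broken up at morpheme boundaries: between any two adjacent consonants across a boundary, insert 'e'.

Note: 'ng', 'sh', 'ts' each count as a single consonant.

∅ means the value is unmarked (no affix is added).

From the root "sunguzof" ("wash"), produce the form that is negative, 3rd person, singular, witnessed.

sunguzofunesheshi

Attach polarity negative -un → sunguzofun.
Attach person 3rd person -sh → sunguzofunsh.
Attach evidentiality witnessed -e → sunguzofunshe.
Attach number singular -shi → sunguzofunsheshi.
Apply epenthesis: sunguzofunsheshi → sunguzofunesheshi.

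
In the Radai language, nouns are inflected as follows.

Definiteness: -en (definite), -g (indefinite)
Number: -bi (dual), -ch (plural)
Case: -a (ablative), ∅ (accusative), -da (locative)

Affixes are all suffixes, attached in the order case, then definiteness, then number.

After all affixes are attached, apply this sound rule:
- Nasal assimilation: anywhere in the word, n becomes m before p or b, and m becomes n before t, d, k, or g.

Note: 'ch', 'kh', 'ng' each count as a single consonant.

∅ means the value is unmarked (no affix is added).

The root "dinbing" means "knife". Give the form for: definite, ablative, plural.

Attach case ablative -a → dinbinga.
Attach definiteness definite -en → dinbingaen.
Attach number plural -ch → dinbingaench.
Apply nasal assimilation: dinbingaench → dimbingaench.

dimbingaench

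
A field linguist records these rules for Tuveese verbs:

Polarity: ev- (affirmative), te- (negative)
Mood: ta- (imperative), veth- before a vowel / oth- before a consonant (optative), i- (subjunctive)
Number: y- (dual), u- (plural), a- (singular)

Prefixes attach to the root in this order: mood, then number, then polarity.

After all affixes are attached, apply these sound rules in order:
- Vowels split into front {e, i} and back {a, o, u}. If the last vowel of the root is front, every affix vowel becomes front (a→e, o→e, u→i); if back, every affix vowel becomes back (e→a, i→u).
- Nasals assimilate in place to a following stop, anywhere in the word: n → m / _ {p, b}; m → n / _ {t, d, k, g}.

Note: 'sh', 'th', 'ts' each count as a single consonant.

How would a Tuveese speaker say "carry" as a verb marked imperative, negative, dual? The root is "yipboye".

Attach mood imperative ta- → tayipboye.
Attach number dual y- → ytayipboye.
Attach polarity negative te- → teytayipboye.
Apply vowel harmony: teytayipboye → teyteyipboye.
Nasal assimilation: no change.

teyteyipboye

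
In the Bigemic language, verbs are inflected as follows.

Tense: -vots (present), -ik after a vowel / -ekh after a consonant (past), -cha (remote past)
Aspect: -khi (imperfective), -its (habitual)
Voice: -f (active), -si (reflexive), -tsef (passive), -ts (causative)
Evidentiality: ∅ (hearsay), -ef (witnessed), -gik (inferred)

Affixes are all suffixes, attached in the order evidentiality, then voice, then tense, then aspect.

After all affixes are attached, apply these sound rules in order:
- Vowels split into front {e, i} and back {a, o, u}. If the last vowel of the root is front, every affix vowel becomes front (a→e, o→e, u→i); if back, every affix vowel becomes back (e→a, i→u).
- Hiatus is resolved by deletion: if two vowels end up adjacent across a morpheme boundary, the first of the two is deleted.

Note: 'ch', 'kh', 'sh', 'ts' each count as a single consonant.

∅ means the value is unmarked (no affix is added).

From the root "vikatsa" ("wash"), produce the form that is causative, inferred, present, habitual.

vikatsaguktsvotsuts

Attach evidentiality inferred -gik → vikatsagik.
Attach voice causative -ts → vikatsagikts.
Attach tense present -vots → vikatsagiktsvots.
Attach aspect habitual -its → vikatsagiktsvotsits.
Apply vowel harmony: vikatsagiktsvotsits → vikatsaguktsvotsuts.
Vowel deletion: no change.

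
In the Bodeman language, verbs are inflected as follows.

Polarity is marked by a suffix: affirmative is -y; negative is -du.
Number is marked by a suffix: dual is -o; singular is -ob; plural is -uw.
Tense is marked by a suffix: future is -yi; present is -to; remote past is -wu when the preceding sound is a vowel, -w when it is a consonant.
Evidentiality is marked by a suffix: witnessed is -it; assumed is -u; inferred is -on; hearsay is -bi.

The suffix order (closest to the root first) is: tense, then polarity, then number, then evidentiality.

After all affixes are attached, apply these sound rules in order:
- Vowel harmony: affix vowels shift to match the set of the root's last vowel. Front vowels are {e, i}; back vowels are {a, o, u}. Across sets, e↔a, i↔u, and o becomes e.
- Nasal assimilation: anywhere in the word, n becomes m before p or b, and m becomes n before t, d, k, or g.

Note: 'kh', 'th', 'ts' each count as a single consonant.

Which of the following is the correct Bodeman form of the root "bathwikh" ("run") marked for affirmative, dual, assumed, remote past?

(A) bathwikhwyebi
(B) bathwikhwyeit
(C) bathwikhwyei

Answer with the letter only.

Attach tense remote past -w (after consonant 'kh') → bathwikhw.
Attach polarity affirmative -y → bathwikhwy.
Attach number dual -o → bathwikhwyo.
Attach evidentiality assumed -u → bathwikhwyou.
Apply vowel harmony: bathwikhwyou → bathwikhwyei.
Nasal assimilation: no change.
So the correct form is bathwikhwyei, option (C).
(B) bathwikhwyeit is wrong: it uses witnessed instead of assumed for evidentiality.
(A) bathwikhwyebi is wrong: it uses hearsay instead of assumed for evidentiality.

C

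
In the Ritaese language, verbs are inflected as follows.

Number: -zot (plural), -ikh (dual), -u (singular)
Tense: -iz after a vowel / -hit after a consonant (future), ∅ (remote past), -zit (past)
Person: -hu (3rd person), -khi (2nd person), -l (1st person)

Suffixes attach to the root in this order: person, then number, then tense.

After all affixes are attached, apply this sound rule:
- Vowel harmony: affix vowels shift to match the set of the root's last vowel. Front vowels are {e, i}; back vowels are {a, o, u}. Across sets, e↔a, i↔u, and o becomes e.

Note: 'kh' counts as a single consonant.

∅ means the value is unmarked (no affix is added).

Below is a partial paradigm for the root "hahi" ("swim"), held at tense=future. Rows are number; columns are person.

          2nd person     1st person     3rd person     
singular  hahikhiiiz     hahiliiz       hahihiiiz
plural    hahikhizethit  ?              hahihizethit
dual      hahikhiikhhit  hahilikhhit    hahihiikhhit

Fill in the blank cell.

hahilzethit

Attach person 1st person -l → hahil.
Attach number plural -zot → hahilzot.
Attach tense future -hit (after consonant 't') → hahilzothit.
Apply vowel harmony: hahilzothit → hahilzethit.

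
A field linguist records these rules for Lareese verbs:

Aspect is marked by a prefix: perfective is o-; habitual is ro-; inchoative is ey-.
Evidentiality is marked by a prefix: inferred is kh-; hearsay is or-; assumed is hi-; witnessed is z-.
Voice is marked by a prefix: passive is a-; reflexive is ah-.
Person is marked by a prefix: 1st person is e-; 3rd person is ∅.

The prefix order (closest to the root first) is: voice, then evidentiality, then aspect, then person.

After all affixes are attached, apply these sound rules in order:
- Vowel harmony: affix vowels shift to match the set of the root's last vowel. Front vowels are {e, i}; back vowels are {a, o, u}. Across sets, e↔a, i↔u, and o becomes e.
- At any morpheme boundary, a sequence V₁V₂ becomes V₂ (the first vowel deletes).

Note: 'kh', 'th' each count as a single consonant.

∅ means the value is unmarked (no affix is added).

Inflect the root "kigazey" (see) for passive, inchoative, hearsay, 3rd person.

Attach voice passive a- → akigazey.
Attach evidentiality hearsay or- → orakigazey.
Attach aspect inchoative ey- → eyorakigazey.
person = 3rd person: zero marking, form stays eyorakigazey.
Apply vowel harmony: eyorakigazey → eyerekigazey.
Vowel deletion: no change.

eyerekigazey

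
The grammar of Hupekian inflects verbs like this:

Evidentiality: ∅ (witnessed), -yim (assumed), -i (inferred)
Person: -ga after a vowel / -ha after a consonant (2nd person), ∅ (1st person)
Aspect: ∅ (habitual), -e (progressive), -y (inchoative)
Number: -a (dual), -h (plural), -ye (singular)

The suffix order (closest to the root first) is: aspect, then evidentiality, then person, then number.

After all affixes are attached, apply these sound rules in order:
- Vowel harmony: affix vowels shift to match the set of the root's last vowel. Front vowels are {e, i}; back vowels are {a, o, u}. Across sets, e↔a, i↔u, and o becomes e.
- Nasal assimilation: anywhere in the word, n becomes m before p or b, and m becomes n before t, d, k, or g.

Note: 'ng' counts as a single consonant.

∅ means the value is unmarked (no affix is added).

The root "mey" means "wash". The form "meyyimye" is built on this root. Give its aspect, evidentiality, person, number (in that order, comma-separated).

Segment: mey-yim-ye.
aspect: ∅ → habitual.
evidentiality: -yim → assumed.
person: ∅ → 1st person.
number: -ye → singular.

habitual, assumed, 1st person, singular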